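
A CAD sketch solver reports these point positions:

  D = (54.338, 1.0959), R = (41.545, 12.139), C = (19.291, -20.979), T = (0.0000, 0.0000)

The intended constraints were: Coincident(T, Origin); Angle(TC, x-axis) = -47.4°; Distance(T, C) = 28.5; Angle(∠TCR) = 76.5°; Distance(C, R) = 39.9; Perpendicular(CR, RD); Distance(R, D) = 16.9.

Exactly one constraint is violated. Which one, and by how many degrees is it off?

Perpendicular(CR, RD) — off by 6.90°.

T = (0.00, 0.00) ✓; TC at -47.40° ✓; |TC| = 28.50 ✓; ∠TCR = 76.50° ✓; |CR| = 39.90 ✓; ∠(CR, RD) = 96.90° ✗; |RD| = 16.90 ✓.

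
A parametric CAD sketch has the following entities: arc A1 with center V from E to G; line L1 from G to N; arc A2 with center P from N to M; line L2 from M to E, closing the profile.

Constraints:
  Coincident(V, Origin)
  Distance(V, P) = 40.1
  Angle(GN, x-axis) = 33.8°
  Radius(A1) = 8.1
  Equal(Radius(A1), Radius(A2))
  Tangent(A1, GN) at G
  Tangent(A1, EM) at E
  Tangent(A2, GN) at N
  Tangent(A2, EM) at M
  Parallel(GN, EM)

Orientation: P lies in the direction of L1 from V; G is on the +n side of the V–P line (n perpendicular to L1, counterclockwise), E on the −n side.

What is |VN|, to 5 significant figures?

40.910

The slot axis is L1's direction at 33.8°, so u = (cos 33.8°, sin 33.8°) = (0.83098, 0.55630) and n = (−sin 33.8°, cos 33.8°) = (-0.55630, 0.83098). V is at the origin and P lies 40.1 along u from V, so P = 40.1·u = (33.322, 22.307). Tangency of A1 to both parallel lines with radius 8.1 puts G and E at V ± 8.1·n: G = (-4.5060, 6.7310), E = (4.5060, -6.7310). Equal radii place N and M the same way about P: N = P + 8.1·n = (28.816, 29.038), M = P − 8.1·n = (37.828, 15.576). Then |VN| = |N − V| = 40.910.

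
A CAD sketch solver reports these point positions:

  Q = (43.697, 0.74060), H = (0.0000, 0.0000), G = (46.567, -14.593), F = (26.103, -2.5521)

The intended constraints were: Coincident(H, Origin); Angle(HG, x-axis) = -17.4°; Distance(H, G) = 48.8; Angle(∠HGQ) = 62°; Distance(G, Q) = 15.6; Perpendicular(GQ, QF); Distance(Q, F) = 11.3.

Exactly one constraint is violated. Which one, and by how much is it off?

Distance(Q, F) = 11.3 — off by 6.60.

H = (0.00, 0.00) ✓; HG at -17.40° ✓; |HG| = 48.80 ✓; ∠HGQ = 62.00° ✓; |GQ| = 15.60 ✓; ∠(GQ, QF) = 90.00° ✓; |QF| = 17.90 ✗.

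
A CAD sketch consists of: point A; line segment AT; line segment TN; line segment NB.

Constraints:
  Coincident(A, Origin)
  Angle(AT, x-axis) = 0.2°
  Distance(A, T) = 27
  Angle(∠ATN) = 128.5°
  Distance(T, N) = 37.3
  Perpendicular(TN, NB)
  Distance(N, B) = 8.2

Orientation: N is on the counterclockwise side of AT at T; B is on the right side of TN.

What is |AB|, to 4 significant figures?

61.55

A is at the origin; AT runs at 0.2° with length 27.0, so T = 27.0·(cos 0.2°, sin 0.2°) = (27.00, 0.09425). ∠ATN = 128.5°, so TN runs at 0.2° + (180° − 128.5°) = 51.70° from the x-axis; with |TN| = 37.3, N = T + 37.3·(cos 51.70°, sin 51.70°) = (50.12, 29.37). TN ⟂ NB; with |NB| = 8.2 on the right of TN, B = N + 8.2·(0.7848, -0.6198) = (56.55, 24.28). Then |AB| = |B − A| = 61.55.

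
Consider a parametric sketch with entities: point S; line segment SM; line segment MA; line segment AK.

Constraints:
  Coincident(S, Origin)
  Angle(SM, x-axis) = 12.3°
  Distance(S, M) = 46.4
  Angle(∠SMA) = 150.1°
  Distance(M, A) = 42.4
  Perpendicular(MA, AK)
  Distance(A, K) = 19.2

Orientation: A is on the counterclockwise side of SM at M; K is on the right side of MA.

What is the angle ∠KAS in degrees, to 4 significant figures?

105.6°

S is at the origin; SM runs at 12.3° with length 46.4, so M = 46.4·(cos 12.3°, sin 12.3°) = (45.33, 9.885). ∠SMA = 150.1°, so MA runs at 12.3° + (180° − 150.1°) = 42.20° from the x-axis; with |MA| = 42.4, A = M + 42.4·(cos 42.20°, sin 42.20°) = (76.75, 38.37). MA is perpendicular to AK; with |AK| = 19.2 on the right of MA, K = A + 19.2·(0.6717, -0.7408) = (89.64, 24.14). Then cos ∠KAS = AK·AS / (|AK||AS|), giving 105.6°.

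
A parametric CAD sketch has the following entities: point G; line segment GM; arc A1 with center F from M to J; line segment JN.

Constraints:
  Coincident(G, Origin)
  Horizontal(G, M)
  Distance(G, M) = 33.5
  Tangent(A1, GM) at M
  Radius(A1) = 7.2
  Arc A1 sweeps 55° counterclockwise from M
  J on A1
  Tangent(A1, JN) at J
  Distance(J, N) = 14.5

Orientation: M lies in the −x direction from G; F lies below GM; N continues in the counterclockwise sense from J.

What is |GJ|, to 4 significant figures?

39.52

G is at the origin; GM is horizontal with |GM| = 33.5 and M on the −x side, so M = (-33.50, 0.000). A1 meets GM tangentially, so FM is at right angles to GM, so F = M + (0, -7.2) = (-33.50, -7.200). On A1, M sits at bearing 90° from F; a 55° counterclockwise sweep puts J at bearing 145°, so J = F + 7.2·(cos 145°, sin 145°) = (-39.40, -3.070). Then |GJ| = |J − G| = 39.52.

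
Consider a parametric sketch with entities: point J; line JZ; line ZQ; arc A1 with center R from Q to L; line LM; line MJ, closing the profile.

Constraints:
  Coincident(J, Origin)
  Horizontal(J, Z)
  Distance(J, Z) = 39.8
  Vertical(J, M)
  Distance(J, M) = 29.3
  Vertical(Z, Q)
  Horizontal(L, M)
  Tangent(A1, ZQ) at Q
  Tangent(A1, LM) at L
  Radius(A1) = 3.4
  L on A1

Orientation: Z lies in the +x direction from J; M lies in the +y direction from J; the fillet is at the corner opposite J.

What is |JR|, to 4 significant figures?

44.67

J is at the origin; JZ is horizontal with |JZ| = 39.8 and Z on the +x side, so Z = (39.80, 0.000). JM is vertical with |JM| = 29.3 and M on the +y side, so M = (0.000, 29.30). The virtual corner opposite J is at (39.80, 29.30). Tangency of A1 to ZQ means the radius RQ is perpendicular to ZQ and tangency of A1 to LM means the radius RL is perpendicular to LM, with radius 3.4, so the center R sits 3.4 in from both sides at R = (36.40, 25.90). Then |JR| = |R − J| = 44.67.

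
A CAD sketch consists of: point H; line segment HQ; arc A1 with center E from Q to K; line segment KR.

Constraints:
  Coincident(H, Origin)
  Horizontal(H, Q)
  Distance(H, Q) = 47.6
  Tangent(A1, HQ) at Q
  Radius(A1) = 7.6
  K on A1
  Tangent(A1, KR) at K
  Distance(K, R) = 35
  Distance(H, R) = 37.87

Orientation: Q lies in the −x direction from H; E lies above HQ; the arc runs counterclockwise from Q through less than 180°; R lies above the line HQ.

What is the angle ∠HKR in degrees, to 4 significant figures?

58.55°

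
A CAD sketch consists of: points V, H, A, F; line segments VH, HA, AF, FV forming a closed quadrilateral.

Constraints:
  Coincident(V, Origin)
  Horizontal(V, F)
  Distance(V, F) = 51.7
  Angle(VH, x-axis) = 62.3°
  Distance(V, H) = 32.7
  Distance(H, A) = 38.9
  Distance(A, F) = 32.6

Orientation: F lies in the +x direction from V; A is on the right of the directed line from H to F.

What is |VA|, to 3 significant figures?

22.7

Checks: VH at 62.30° ✓; |HA| = 38.90 ✓; |AF| = 32.60 ✓.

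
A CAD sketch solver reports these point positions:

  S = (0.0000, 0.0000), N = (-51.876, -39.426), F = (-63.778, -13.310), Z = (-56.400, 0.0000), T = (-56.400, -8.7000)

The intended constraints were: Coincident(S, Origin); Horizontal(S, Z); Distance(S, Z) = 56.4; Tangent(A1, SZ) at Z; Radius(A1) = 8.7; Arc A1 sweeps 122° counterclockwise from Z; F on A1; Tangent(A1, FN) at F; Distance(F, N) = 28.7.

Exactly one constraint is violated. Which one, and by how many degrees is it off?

Tangent(A1, FN) at F — off by 7.50°.

S = (0.00, 0.00) ✓; S.y = 0.00, Z.y = 0.00 ✓; |SZ| = 56.40 ✓; ∠(TZ, ZS) = 90.00° ✓; |TZ| = 8.700 ✓; bearing(T→F) − bearing(T→Z) = 122.0° ✓; |TF| = 8.700 ✓; ∠(TF, FN) = 97.50° ✗; |FN| = 28.70 ✓.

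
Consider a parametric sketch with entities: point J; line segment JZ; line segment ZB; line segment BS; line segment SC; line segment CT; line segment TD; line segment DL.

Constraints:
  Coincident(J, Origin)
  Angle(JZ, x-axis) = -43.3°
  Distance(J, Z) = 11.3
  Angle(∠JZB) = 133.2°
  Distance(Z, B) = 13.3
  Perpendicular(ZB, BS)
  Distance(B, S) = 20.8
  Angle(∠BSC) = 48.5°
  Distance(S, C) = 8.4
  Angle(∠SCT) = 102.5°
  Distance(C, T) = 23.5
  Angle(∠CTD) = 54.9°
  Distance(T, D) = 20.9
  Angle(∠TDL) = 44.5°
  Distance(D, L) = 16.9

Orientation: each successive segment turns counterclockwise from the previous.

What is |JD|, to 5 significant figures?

35.654

J is at the origin; JZ runs at -43.3° with length 11.3, so Z = (8.2238, -7.7497). ∠JZB = 133.2° gives ZB at 3.5000° from the x-axis; with |ZB| = 13.3, B = (21.499, -6.9378). ZB ⟂ BS, so BS runs at 93.500°; with |BS| = 20.8, S = (20.229, 13.823). ∠BSC = 48.5° gives SC at -135.00° from the x-axis; with |SC| = 8.4, C = (14.290, 7.8837). ∠SCT = 102.5° gives CT at -57.500° from the x-axis; with |CT| = 23.5, T = (26.916, -11.936). ∠CTD = 54.9° gives TD at 67.600° from the x-axis; with |TD| = 20.9, D = (34.880, 7.3870). Then |JD| = |D − J| = 35.654.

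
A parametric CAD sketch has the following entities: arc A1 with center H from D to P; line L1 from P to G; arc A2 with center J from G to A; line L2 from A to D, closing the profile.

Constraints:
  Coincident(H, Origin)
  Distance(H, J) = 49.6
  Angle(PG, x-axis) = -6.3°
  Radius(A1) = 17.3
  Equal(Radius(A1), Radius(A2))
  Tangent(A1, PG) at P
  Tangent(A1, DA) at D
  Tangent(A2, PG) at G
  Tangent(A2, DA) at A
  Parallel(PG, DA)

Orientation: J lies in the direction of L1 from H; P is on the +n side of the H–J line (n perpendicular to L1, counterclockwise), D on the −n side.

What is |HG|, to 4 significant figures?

52.53

Tangency of A1 to both parallel lines with radius 17.3 puts P and D at H ± 17.3·n: P = (1.898, 17.20), D = (-1.898, -17.20). Equal radii place G and A the same way about J: G = J + 17.3·n = (51.20, 11.75), A = J − 17.3·n = (47.40, -22.64). Then |HG| = |G − H| = 52.53.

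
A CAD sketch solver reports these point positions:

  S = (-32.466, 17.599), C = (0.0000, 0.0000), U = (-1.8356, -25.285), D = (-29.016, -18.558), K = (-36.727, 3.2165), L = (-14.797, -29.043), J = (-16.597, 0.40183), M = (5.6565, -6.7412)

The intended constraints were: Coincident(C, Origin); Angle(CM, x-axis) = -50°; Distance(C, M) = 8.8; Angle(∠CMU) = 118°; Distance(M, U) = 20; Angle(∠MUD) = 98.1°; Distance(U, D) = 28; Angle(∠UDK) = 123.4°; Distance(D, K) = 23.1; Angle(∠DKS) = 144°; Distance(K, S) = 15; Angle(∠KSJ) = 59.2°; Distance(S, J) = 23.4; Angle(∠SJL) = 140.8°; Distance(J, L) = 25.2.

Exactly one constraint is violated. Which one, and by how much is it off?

Distance(J, L) = 25.2 — off by 4.30.

C = (0.00, 0.00) ✓; CM at -50.00° ✓; |CM| = 8.800 ✓; ∠CMU = 118.0° ✓; |MU| = 20.00 ✓; ∠MUD = 98.10° ✓; |UD| = 28.00 ✓; ∠UDK = 123.4° ✓; |DK| = 23.10 ✓; ∠DKS = 144.0° ✓; |KS| = 15.00 ✓; ∠KSJ = 59.20° ✓; |SJ| = 23.40 ✓; ∠SJL = 140.8° ✓; |JL| = 29.50 ✗.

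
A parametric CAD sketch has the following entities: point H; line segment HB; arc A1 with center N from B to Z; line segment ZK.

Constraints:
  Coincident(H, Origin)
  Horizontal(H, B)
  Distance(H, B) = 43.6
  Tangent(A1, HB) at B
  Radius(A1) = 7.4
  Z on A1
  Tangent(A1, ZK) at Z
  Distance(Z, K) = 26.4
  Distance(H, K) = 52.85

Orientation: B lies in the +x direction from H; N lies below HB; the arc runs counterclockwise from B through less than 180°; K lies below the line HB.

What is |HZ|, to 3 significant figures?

37.2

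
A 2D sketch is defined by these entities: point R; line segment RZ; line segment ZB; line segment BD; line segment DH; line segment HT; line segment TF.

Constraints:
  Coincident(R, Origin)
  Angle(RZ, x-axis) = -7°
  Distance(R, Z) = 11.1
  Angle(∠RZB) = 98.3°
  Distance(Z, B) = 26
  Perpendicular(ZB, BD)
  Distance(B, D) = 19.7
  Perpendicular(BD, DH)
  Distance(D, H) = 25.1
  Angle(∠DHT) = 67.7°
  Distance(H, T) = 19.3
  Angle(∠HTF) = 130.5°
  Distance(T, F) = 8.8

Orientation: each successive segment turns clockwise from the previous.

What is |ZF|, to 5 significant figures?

16.608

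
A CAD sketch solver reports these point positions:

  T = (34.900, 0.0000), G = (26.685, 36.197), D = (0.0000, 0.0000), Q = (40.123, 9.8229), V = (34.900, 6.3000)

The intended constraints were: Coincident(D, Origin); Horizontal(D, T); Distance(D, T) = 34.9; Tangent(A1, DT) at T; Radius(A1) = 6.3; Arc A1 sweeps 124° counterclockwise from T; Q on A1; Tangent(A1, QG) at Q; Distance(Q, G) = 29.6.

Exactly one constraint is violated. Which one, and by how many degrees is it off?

Tangent(A1, QG) at Q — off by 7.00°.

D = (0.00, 0.00) ✓; D.y = 0.00, T.y = 0.00 ✓; |DT| = 34.90 ✓; ∠(VT, TD) = 90.00° ✓; |VT| = 6.300 ✓; bearing(V→Q) − bearing(V→T) = 124.0° ✓; |VQ| = 6.300 ✓; ∠(VQ, QG) = 97.00° ✗; |QG| = 29.60 ✓.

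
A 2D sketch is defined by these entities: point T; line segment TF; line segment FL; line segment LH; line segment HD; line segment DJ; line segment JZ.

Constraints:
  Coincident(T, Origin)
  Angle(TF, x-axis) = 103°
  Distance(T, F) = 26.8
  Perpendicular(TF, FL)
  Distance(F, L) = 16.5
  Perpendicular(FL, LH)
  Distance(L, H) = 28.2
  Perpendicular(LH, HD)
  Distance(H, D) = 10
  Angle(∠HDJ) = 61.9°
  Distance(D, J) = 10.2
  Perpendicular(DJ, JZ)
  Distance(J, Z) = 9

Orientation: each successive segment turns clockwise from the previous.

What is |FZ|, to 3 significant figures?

30.3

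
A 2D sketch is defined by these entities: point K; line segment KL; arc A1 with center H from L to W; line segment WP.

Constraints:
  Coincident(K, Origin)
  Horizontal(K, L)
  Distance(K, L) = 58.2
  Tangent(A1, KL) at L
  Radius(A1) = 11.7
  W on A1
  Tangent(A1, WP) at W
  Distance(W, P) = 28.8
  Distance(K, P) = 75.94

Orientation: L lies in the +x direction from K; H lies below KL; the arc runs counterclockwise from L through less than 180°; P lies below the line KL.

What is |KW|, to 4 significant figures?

51.33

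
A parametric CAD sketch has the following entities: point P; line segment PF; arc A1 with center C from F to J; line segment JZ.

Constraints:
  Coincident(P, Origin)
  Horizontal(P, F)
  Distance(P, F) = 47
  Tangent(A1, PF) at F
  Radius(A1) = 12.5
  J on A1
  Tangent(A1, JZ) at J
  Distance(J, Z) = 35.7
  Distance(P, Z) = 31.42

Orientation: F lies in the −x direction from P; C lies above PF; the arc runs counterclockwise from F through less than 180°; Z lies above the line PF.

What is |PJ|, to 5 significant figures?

38.387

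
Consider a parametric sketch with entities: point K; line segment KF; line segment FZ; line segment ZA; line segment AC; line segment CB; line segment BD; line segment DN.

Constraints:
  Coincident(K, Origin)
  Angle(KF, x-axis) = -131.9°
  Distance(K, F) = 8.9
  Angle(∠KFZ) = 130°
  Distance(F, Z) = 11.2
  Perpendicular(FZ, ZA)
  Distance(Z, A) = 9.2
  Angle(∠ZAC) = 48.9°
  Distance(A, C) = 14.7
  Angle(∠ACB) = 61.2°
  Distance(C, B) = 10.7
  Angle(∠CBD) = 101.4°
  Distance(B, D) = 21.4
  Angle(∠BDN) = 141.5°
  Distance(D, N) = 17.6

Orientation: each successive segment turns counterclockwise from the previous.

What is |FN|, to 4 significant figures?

36.96

K is at the origin; KF runs at -131.9° with length 8.9, so F = (-5.944, -6.624). ∠KFZ = 130.0° gives FZ at -81.90° from the x-axis; with |FZ| = 11.2, Z = (-4.366, -17.71). FZ ⟂ ZA, so ZA runs at 8.100°; with |ZA| = 9.2, A = (4.743, -16.42). ∠ZAC = 48.9° gives AC at 139.2° from the x-axis; with |AC| = 14.7, C = (-6.385, -6.811). ∠ACB = 61.2° gives CB at -102.0° from the x-axis; with |CB| = 10.7, B = (-8.610, -17.28). ∠CBD = 101.4° gives BD at -23.40° from the x-axis; with |BD| = 21.4, D = (11.03, -25.78). ∠BDN = 141.5° gives DN at 15.10° from the x-axis; with |DN| = 17.6, N = (28.02, -21.19). Then |FN| = |N − F| = 36.96.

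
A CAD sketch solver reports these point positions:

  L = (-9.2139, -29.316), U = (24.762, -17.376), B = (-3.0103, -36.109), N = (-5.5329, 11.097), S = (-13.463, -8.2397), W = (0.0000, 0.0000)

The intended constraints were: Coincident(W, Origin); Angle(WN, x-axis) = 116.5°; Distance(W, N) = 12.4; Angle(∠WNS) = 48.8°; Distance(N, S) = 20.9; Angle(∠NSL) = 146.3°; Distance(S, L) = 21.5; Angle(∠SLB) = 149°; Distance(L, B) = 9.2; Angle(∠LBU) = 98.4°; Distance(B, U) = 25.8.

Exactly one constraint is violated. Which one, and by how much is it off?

Distance(B, U) = 25.8 — off by 7.70.

W = (0.00, 0.00) ✓; WN at 116.5° ✓; |WN| = 12.40 ✓; ∠WNS = 48.80° ✓; |NS| = 20.90 ✓; ∠NSL = 146.3° ✓; |SL| = 21.50 ✓; ∠SLB = 149.0° ✓; |LB| = 9.199 ✓; ∠LBU = 98.40° ✓; |BU| = 33.50 ✗.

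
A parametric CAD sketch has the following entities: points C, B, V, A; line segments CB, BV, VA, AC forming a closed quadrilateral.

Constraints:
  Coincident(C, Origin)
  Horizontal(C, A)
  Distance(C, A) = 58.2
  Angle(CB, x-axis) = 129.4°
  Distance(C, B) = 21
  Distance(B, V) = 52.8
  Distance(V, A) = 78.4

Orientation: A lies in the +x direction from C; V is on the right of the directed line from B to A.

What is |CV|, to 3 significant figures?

38.2

C is at the origin; C and A share the same y with |CA| = 58.2 and A in +x, so A = (58.2, 0). CB runs at 129.4° with |CB| = 21.0, so B = (-13.3, 16.2). V is determined by |BV| = 52.8 and |VA| = 78.4 together: it lies at the intersection of circle(B, 52.8) and circle(A, 78.4). With |BA| = 73.3, the foot of the radical line on BA is 13.8 from B and the perpendicular offset is √(52.8² − 13.8²) = 51.0. Taking the right-of-BA solution: V = (-11.2, -36.5).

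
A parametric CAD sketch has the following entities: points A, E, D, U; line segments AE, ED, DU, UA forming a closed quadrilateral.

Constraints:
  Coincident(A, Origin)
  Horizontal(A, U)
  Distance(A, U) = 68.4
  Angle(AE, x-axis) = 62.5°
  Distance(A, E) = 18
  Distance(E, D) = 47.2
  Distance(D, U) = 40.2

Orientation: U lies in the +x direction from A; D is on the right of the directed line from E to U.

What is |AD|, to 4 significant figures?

41.99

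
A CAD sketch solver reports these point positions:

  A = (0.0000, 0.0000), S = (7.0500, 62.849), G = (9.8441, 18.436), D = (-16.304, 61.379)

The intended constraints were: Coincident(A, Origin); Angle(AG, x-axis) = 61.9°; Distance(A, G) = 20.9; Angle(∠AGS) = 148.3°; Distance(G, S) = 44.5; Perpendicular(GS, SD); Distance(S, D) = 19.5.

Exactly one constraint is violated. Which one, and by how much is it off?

Distance(S, D) = 19.5 — off by 3.90.

A = (0.00, 0.00) ✓; AG at 61.90° ✓; |AG| = 20.90 ✓; ∠AGS = 148.3° ✓; |GS| = 44.50 ✓; ∠(GS, SD) = 90.00° ✓; |SD| = 23.40 ✗.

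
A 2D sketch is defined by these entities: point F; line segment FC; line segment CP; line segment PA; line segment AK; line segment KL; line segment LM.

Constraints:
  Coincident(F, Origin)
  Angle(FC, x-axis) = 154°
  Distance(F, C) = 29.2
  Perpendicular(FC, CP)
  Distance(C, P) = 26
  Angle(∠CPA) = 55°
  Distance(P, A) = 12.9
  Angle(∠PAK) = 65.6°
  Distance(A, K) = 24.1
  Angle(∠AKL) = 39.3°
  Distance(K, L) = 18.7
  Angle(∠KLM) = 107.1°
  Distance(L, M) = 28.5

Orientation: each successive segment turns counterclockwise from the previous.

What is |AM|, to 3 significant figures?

14.6

F is at the origin; FC runs at 154.0° with length 29.2, so C = (-26.2, 12.8). FC ⟂ CP, so CP runs at -116°; with |CP| = 26.0, P = (-37.6, -10.6). ∠CPA = 55.0° gives PA at 9.00° from the x-axis; with |PA| = 12.9, A = (-24.9, -8.55). ∠PAK = 65.6° gives AK at 123° from the x-axis; with |AK| = 24.1, K = (-38.2, 11.6). ∠AKL = 39.3° gives KL at -95.9° from the x-axis; with |KL| = 18.7, L = (-40.1, -7.03). ∠KLM = 107.1° gives LM at -23.0° from the x-axis; with |LM| = 28.5, M = (-13.9, -18.2). Then |AM| = |M − A| = 14.6.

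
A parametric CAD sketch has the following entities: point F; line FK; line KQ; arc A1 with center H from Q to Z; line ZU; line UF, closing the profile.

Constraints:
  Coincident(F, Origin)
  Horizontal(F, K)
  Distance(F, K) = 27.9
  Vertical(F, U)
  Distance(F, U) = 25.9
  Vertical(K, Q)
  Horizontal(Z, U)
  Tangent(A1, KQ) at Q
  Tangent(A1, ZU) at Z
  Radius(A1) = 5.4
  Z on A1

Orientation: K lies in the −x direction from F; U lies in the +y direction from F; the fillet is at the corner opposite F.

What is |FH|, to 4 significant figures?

30.44

F is at the origin; F and K share the same y with |FK| = 27.9 and K on the −x side, so K = (-27.90, 0.000). F and U share the same x with |FU| = 25.9 and U on the +y side, so U = (0.000, 25.90). The virtual corner opposite F is at (-27.90, 25.90). The tangent condition forces HQ to be normal to KQ and tangency of A1 to ZU means the radius HZ is perpendicular to ZU, with radius 5.4, so the center H sits 5.4 in from both sides at H = (-22.50, 20.50). Then |FH| = |H − F| = 30.44.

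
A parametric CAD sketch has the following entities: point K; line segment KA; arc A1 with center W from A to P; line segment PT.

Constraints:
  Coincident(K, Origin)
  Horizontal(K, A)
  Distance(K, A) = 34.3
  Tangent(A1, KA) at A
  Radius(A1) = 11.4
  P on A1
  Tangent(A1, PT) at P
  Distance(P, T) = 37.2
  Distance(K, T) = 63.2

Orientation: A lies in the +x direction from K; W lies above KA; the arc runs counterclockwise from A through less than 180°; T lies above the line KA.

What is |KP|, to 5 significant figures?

47.468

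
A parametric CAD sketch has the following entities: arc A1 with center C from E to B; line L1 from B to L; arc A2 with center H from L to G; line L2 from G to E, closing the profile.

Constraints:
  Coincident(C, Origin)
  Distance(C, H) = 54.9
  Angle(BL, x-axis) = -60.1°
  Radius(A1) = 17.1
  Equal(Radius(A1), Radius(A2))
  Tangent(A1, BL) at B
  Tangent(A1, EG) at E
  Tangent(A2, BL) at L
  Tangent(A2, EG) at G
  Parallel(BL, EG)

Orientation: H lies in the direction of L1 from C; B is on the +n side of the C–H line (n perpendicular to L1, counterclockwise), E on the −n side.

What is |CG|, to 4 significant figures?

57.50

The slot axis is L1's direction at -60.1°, so u = (cos -60.1°, sin -60.1°) = (0.4985, -0.8669) and n = (−sin -60.1°, cos -60.1°) = (0.8669, 0.4985). C is at the origin and H lies 54.9 along u from C, so H = 54.9·u = (27.37, -47.59). Tangency of A1 to both parallel lines with radius 17.1 puts B and E at C ± 17.1·n: B = (14.82, 8.524), E = (-14.82, -8.524). Equal radii place L and G the same way about H: L = H + 17.1·n = (42.19, -39.07), G = H − 17.1·n = (12.54, -56.12). Then |CG| = |G − C| = 57.50.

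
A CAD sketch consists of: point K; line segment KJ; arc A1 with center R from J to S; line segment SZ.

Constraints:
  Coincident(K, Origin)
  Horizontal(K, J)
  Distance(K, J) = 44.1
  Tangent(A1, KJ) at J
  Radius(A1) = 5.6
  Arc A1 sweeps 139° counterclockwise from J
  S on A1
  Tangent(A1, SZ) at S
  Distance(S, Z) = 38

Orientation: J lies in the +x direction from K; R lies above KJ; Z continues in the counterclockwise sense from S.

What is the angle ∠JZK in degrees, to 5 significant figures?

64.516°

On A1, J sits at bearing -90° from R; a 139° counterclockwise sweep puts S at bearing 49°, so S = R + 5.6·(cos 49°, sin 49°) = (47.774, 9.8264). A1 meets SZ tangentially, so RS is at right angles to SZ, so SZ runs along (−sin 49°, cos 49°); with |SZ| = 38.0, Z = (19.095, 34.757). Then cos ∠JZK = ZJ·ZK / (|ZJ||ZK|), giving 64.516°.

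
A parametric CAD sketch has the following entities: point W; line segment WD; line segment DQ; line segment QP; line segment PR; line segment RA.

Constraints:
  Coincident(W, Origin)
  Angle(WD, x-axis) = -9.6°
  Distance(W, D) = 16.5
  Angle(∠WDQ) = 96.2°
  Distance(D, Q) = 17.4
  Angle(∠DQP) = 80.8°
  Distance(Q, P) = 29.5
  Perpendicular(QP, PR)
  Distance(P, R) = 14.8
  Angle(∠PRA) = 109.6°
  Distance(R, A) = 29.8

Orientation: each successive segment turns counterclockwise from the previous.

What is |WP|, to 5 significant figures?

19.261

∠WDQ = 96.2° gives DQ at 74.200° from the x-axis; with |DQ| = 17.4, Q = (21.007, 13.991). ∠DQP = 80.8° gives QP at 173.40° from the x-axis; with |QP| = 29.5, P = (-8.2979, 17.382). Then |WP| = |P − W| = 19.261.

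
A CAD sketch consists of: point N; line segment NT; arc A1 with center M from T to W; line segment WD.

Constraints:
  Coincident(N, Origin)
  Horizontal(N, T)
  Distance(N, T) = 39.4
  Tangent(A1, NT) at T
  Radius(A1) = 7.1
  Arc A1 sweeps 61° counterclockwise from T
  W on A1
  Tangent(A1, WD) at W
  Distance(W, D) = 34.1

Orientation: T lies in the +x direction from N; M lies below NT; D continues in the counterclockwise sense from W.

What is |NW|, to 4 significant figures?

33.39

N is at the origin; NT is horizontal with |NT| = 39.4 and T on the +x side, so T = (39.40, 0.000). The tangent condition forces MT to be normal to NT, so M = T + (0, -7.1) = (39.40, -7.100). On A1, T sits at bearing 90° from M; a 61° counterclockwise sweep puts W at bearing 151°, so W = M + 7.1·(cos 151°, sin 151°) = (33.19, -3.658). Then |NW| = |W − N| = 33.39.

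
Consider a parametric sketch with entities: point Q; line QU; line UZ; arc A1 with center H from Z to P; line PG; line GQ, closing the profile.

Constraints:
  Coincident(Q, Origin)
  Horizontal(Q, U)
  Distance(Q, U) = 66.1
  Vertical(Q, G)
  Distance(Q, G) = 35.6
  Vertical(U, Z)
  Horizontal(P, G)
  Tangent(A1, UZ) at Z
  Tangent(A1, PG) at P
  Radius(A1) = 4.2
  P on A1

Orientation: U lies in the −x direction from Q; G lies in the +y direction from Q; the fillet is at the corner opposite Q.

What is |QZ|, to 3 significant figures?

73.2

Q is at the origin; QU is horizontal with |QU| = 66.1 and U on the −x side, so U = (-66.1, 0.00). QG is vertical with |QG| = 35.6 and G on the +y side, so G = (0.00, 35.6). The virtual corner opposite Q is at (-66.1, 35.6). Tangency of A1 to UZ means the radius HZ is perpendicular to UZ and since A1 is tangent to PG there, HP ⟂ PG, with radius 4.2, so the center H sits 4.2 in from both sides at H = (-61.9, 31.4). That places the tangent points at Z = (-66.1, 31.4) on UZ and P = (-61.9, 35.6) on PG. Then |QZ| = |Z − Q| = 73.2.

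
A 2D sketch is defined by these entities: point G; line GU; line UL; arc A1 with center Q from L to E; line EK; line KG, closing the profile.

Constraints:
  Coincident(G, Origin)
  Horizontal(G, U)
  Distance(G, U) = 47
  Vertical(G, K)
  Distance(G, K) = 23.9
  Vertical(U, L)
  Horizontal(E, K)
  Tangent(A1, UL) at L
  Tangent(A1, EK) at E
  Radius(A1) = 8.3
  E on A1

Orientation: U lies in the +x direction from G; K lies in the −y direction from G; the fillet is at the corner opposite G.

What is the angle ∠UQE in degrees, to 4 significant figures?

152.0°

G is at the origin; GU is horizontal with |GU| = 47.0 and U on the +x side, so U = (47.00, 0.000). GK is vertical with |GK| = 23.9 and K on the −y side, so K = (0.000, -23.90). The virtual corner opposite G is at (47.00, -23.90). Since A1 is tangent to UL there, QL ⟂ UL and A1 meets EK tangentially, so QE is at right angles to EK, with radius 8.3, so the center Q sits 8.3 in from both sides at Q = (38.70, -15.60). That places the tangent points at L = (47.00, -15.60) on UL and E = (38.70, -23.90) on EK. Then cos ∠UQE = QU·QE / (|QU||QE|), giving 152.0°.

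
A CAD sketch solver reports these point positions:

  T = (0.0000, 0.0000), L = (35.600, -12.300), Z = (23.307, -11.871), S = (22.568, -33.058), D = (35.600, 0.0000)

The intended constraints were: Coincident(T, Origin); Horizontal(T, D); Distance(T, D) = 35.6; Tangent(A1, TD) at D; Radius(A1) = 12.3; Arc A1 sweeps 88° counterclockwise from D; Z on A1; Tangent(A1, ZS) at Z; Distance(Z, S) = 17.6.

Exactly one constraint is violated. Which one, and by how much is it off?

Distance(Z, S) = 17.6 — off by 3.60.

T = (0.00, 0.00) ✓; T.y = 0.00, D.y = 0.00 ✓; |TD| = 35.60 ✓; ∠(LD, DT) = 90.00° ✓; |LD| = 12.30 ✓; bearing(L→Z) − bearing(L→D) = 88.00° ✓; |LZ| = 12.30 ✓; ∠(LZ, ZS) = 90.00° ✓; |ZS| = 21.20 ✗.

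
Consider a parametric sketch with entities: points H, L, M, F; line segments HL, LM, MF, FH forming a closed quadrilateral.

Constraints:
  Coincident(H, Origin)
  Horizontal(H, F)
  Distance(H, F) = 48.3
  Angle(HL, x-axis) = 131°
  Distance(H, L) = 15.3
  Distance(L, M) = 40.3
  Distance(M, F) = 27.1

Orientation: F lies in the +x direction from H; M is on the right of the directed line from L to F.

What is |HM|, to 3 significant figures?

25.9

H is at the origin; HF is horizontal with |HF| = 48.3 and F in +x, so F = (48.3, 0). HL runs at 131.0° with |HL| = 15.3, so L = (-10.0, 11.5). M is determined by |LM| = 40.3 and |MF| = 27.1 together: it lies at the intersection of circle(L, 40.3) and circle(F, 27.1). With |LF| = 59.5, the foot of the radical line on LF is 37.2 from L and the perpendicular offset is √(40.3² − 37.2²) = 15.5. Taking the right-of-LF solution: M = (23.5, -10.8).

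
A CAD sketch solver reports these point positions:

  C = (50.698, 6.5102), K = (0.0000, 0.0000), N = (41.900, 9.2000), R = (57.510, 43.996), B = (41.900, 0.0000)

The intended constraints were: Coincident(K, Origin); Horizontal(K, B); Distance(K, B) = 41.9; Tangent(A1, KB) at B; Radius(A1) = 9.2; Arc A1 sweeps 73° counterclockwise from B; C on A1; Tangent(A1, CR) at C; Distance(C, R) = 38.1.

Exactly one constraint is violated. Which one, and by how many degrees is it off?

Tangent(A1, CR) at C — off by 6.70°.

K = (0.00, 0.00) ✓; K.y = 0.00, B.y = 0.00 ✓; |KB| = 41.90 ✓; ∠(NB, BK) = 90.00° ✓; |NB| = 9.200 ✓; bearing(N→C) − bearing(N→B) = 73.00° ✓; |NC| = 9.200 ✓; ∠(NC, CR) = 83.30° ✗; |CR| = 38.10 ✓.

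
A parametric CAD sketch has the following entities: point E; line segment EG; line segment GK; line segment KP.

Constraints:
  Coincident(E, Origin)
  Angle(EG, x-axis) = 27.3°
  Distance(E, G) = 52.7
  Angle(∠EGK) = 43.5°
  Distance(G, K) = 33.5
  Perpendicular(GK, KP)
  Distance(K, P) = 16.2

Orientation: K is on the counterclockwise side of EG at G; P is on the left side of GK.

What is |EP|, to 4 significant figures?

20.63

∠EGK = 43.5°, so GK runs at 27.3° + (180° − 43.5°) = 163.8° from the x-axis; with |GK| = 33.5, K = G + 33.5·(cos 163.8°, sin 163.8°) = (14.66, 33.52). GK ⟂ KP; with |KP| = 16.2 on the left of GK, P = K + 16.2·(-0.2790, -0.9603) = (10.14, 17.96). Then |EP| = |P − E| = 20.63.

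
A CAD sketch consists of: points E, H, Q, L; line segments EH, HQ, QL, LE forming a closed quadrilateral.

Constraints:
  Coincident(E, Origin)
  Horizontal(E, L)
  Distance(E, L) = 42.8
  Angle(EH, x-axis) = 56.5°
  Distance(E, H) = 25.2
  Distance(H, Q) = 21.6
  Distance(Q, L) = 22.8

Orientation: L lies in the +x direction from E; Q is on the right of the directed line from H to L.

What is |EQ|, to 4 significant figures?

20.00

Checks: |HQ| = 21.60 ✓; |QL| = 22.80 ✓.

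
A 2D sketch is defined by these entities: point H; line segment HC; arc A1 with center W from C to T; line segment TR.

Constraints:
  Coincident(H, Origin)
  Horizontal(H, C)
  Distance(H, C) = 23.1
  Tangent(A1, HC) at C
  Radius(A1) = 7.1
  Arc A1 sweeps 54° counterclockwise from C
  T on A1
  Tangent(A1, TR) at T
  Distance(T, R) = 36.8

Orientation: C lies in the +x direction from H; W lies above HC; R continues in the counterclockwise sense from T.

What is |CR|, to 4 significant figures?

42.64

H is at the origin; H and C share the same y with |HC| = 23.1 and C on the +x side, so C = (23.10, 0.000). The tangent condition forces WC to be normal to HC, so W = C + (0, 7.1) = (23.10, 7.100). On A1, C sits at bearing -90° from W; a 54° counterclockwise sweep puts T at bearing -36°, so T = W + 7.1·(cos -36°, sin -36°) = (28.84, 2.927). Since A1 is tangent to TR there, WT ⟂ TR, so TR runs along (−sin -36°, cos -36°); with |TR| = 36.8, R = (50.47, 32.70). Then |CR| = |R − C| = 42.64.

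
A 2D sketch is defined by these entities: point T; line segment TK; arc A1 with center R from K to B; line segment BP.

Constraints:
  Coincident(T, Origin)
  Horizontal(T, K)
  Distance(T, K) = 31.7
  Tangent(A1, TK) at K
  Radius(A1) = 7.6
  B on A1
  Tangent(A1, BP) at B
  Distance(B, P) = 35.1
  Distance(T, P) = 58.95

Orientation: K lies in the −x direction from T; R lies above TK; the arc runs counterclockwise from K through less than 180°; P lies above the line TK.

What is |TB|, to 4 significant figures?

27.31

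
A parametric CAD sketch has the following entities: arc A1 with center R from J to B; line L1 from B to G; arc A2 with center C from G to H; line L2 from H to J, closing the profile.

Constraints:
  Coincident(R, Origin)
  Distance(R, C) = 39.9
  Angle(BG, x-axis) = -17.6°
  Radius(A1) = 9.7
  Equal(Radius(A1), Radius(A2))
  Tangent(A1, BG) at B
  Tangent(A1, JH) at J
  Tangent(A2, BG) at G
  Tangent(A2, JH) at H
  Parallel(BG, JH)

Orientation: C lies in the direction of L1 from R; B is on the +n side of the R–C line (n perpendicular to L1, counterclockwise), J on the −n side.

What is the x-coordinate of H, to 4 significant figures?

35.10

The slot axis is L1's direction at -17.6°, so u = (cos -17.6°, sin -17.6°) = (0.9532, -0.3024) and n = (−sin -17.6°, cos -17.6°) = (0.3024, 0.9532). R is at the origin and C lies 39.9 along u from R, so C = 39.9·u = (38.03, -12.06). Tangency of A1 to both parallel lines with radius 9.7 puts B and J at R ± 9.7·n: B = (2.933, 9.246), J = (-2.933, -9.246). Equal radii place G and H the same way about C: G = C + 9.7·n = (40.97, -2.819), H = C − 9.7·n = (35.10, -21.31). So H.x = 35.10.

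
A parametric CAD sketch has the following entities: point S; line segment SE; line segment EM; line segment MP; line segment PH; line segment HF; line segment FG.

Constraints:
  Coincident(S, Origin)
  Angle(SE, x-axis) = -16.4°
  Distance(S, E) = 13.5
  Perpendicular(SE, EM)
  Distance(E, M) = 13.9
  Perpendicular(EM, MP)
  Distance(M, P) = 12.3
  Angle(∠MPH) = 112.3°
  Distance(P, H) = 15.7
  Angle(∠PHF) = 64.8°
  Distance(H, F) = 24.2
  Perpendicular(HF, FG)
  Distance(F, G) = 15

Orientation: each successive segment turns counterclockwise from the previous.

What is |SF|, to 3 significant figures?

19.4

∠MPH = 112.3° gives PH at -129° from the x-axis; with |PH| = 15.7, H = (-4.74, 0.743). ∠PHF = 64.8° gives HF at -13.5° from the x-axis; with |HF| = 24.2, F = (18.8, -4.91). Then |SF| = |F − S| = 19.4.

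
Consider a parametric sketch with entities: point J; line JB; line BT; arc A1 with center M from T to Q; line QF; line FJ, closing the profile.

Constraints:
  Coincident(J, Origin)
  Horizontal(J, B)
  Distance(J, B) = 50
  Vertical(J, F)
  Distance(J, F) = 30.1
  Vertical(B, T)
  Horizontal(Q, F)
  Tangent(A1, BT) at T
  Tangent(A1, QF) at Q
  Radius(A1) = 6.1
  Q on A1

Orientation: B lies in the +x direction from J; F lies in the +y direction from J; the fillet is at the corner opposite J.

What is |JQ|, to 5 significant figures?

53.228

The virtual corner opposite J is at (50.000, 30.100). A1 meets BT tangentially, so MT is at right angles to BT and tangency of A1 to QF means the radius MQ is perpendicular to QF, with radius 6.1, so the center M sits 6.1 in from both sides at M = (43.900, 24.000). That places the tangent points at T = (50.000, 24.000) on BT and Q = (43.900, 30.100) on QF. Then |JQ| = |Q − J| = 53.228.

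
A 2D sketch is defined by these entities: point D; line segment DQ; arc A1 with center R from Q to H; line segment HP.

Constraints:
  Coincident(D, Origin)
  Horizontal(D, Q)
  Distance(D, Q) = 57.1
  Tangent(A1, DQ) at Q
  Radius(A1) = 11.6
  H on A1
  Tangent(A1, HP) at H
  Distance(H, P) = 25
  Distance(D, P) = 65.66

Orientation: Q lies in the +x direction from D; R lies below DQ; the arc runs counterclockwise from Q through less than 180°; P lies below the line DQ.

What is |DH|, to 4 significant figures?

48.30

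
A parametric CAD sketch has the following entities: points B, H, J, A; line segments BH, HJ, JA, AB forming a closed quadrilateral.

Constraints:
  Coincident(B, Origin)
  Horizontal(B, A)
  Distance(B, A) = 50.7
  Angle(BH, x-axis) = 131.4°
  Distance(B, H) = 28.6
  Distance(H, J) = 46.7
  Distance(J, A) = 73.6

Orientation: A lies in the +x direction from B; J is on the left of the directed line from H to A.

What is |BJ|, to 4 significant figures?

60.28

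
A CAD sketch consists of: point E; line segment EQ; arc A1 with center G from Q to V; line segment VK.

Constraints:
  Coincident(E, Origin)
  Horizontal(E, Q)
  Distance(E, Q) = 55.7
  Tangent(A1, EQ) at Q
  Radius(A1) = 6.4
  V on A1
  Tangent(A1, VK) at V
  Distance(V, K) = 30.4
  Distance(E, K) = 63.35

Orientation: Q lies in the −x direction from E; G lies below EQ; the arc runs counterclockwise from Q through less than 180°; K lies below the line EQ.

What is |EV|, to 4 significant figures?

62.31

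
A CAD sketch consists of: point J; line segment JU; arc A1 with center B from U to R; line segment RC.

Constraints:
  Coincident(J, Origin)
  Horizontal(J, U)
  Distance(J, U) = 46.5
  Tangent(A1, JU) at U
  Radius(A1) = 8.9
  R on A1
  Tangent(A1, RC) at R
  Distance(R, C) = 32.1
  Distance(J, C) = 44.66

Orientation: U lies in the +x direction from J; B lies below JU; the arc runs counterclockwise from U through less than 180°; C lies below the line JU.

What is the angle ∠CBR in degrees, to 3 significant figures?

74.5°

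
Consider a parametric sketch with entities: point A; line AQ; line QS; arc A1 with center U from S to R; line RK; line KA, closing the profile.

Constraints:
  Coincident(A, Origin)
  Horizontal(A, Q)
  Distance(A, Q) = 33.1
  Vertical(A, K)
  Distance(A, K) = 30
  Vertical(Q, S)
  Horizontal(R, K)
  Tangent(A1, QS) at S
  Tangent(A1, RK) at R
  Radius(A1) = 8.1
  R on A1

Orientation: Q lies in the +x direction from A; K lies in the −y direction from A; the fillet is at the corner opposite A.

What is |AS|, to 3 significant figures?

39.7

A is at the origin; AQ is horizontal with |AQ| = 33.1 and Q on the +x side, so Q = (33.1, 0.00). AK is vertical with |AK| = 30.0 and K on the −y side, so K = (0.00, -30.0). The virtual corner opposite A is at (33.1, -30.0). Since A1 is tangent to QS there, US ⟂ QS and tangency of A1 to RK means the radius UR is perpendicular to RK, with radius 8.1, so the center U sits 8.1 in from both sides at U = (25.0, -21.9). That places the tangent points at S = (33.1, -21.9) on QS and R = (25.0, -30.0) on RK. Then |AS| = |S − A| = 39.7.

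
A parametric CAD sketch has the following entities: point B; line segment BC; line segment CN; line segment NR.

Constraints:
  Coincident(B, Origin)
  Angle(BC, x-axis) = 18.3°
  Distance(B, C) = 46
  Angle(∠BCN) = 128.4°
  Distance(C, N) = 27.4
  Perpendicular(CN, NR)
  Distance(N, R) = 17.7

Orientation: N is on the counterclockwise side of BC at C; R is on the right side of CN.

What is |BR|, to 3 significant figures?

77.6

∠BCN = 128.4°, so CN runs at 18.3° + (180° − 128.4°) = 69.9° from the x-axis; with |CN| = 27.4, N = C + 27.4·(cos 69.9°, sin 69.9°) = (53.1, 40.2). CN is perpendicular to NR; with |NR| = 17.7 on the right of CN, R = N + 17.7·(0.939, -0.344) = (69.7, 34.1). Then |BR| = |R − B| = 77.6.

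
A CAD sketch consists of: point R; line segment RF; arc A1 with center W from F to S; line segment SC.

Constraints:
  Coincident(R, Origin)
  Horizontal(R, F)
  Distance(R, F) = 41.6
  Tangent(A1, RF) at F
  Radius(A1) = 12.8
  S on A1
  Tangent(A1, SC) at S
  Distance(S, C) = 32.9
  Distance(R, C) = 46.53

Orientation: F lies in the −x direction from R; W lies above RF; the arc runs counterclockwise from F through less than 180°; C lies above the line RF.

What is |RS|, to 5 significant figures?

30.746

Checks: R = (0.00, 0.00) ✓; |WS| = 12.80 ✓; ∠(WS, SC) = 90.00° ✓; |SC| = 32.90 ✓; |RC| = 46.53 ✓.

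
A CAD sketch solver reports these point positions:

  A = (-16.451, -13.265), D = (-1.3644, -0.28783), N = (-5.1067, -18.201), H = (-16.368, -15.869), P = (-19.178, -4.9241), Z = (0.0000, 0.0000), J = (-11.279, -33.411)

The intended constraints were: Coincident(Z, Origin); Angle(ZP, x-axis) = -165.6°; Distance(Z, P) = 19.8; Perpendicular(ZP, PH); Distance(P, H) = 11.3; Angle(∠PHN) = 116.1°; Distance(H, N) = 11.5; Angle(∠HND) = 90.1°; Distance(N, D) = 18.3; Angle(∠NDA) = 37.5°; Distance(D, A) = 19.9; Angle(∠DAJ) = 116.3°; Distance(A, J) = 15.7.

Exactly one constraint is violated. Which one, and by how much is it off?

Distance(A, J) = 15.7 — off by 5.10.

Z = (0.00, 0.00) ✓; ZP at -165.6° ✓; |ZP| = 19.80 ✓; ∠(ZP, PH) = 90.00° ✓; |PH| = 11.30 ✓; ∠PHN = 116.1° ✓; |HN| = 11.50 ✓; ∠HND = 90.10° ✓; |ND| = 18.30 ✓; ∠NDA = 37.50° ✓; |DA| = 19.90 ✓; ∠DAJ = 116.3° ✓; |AJ| = 20.80 ✗.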